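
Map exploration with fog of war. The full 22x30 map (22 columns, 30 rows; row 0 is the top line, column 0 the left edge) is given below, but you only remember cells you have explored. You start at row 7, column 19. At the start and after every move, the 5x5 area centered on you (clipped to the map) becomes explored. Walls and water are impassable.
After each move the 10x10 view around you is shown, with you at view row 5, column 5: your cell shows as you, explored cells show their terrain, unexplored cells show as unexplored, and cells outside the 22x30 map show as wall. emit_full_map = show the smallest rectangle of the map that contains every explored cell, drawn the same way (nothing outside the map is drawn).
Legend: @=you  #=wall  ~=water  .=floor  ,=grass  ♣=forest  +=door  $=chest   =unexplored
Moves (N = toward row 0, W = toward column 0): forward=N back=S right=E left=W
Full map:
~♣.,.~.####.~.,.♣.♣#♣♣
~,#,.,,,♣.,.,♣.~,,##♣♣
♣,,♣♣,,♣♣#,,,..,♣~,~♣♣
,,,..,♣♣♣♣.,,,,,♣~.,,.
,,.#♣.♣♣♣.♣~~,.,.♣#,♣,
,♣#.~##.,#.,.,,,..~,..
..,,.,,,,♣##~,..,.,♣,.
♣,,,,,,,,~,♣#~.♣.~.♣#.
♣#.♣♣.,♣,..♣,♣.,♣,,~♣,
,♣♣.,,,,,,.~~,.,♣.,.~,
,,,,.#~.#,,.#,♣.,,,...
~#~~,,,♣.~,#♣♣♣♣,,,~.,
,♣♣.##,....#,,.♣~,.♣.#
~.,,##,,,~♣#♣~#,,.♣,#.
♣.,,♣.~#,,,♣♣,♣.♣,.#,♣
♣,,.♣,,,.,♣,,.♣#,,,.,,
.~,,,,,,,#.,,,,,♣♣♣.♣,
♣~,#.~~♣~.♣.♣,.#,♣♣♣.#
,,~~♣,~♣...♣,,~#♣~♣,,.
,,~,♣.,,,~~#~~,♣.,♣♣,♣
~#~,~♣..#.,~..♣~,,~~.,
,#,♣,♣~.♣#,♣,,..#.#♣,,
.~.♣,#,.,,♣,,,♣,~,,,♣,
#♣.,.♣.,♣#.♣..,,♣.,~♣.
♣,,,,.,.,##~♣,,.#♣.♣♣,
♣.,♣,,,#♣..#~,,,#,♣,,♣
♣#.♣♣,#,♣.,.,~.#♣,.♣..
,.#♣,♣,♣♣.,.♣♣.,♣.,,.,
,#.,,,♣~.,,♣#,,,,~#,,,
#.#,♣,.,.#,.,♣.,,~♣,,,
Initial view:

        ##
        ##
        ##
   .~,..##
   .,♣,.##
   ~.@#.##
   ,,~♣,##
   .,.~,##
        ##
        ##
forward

        ##
        ##
        ##
   ♣#,♣,##
   .~,..##
   .,@,.##
   ~.♣#.##
   ,,~♣,##
   .,.~,##
        ##

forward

        ##
        ##
        ##
   ~.,,.##
   ♣#,♣,##
   .~@..##
   .,♣,.##
   ~.♣#.##
   ,,~♣,##
   .,.~,##

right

       ###
       ###
       ###
  ~.,,.###
  ♣#,♣,###
  .~,@.###
  .,♣,.###
  ~.♣#.###
  ,,~♣,###
  .,.~,###

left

        ##
        ##
        ##
   ~.,,.##
   ♣#,♣,##
   .~@..##
   .,♣,.##
   ~.♣#.##
   ,,~♣,##
   .,.~,##

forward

##########
        ##
        ##
   ~,~♣♣##
   ~.,,.##
   ♣#@♣,##
   .~,..##
   .,♣,.##
   ~.♣#.##
   ,,~♣,##

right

##########
       ###
       ###
  ~,~♣♣###
  ~.,,.###
  ♣#,@,###
  .~,..###
  .,♣,.###
  ~.♣#.###
  ,,~♣,###

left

##########
        ##
        ##
   ~,~♣♣##
   ~.,,.##
   ♣#@♣,##
   .~,..##
   .,♣,.##
   ~.♣#.##
   ,,~♣,##

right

##########
       ###
       ###
  ~,~♣♣###
  ~.,,.###
  ♣#,@,###
  .~,..###
  .,♣,.###
  ~.♣#.###
  ,,~♣,###

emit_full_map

~,~♣♣
~.,,.
♣#,@,
.~,..
.,♣,.
~.♣#.
,,~♣,
.,.~,

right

##########
      ####
      ####
 ~,~♣♣####
 ~.,,.####
 ♣#,♣@####
 .~,..####
 .,♣,.####
 ~.♣#.####
 ,,~♣,####

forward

##########
##########
      ####
   #♣♣####
 ~,~♣♣####
 ~.,,@####
 ♣#,♣,####
 .~,..####
 .,♣,.####
 ~.♣#.####

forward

##########
##########
##########
   #♣♣####
   #♣♣####
 ~,~♣@####
 ~.,,.####
 ♣#,♣,####
 .~,..####
 .,♣,.####

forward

##########
##########
##########
##########
   #♣♣####
   #♣@####
 ~,~♣♣####
 ~.,,.####
 ♣#,♣,####
 .~,..####

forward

##########
##########
##########
##########
##########
   #♣@####
   #♣♣####
 ~,~♣♣####
 ~.,,.####
 ♣#,♣,####

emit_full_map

  #♣@
  #♣♣
~,~♣♣
~.,,.
♣#,♣,
.~,..
.,♣,.
~.♣#.
,,~♣,
.,.~,

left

##########
##########
##########
##########
##########
   ♣#@♣###
   ##♣♣###
  ~,~♣♣###
  ~.,,.###
  ♣#,♣,###

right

##########
##########
##########
##########
##########
  ♣#♣@####
  ##♣♣####
 ~,~♣♣####
 ~.,,.####
 ♣#,♣,####

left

##########
##########
##########
##########
##########
   ♣#@♣###
   ##♣♣###
  ~,~♣♣###
  ~.,,.###
  ♣#,♣,###

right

##########
##########
##########
##########
##########
  ♣#♣@####
  ##♣♣####
 ~,~♣♣####
 ~.,,.####
 ♣#,♣,####


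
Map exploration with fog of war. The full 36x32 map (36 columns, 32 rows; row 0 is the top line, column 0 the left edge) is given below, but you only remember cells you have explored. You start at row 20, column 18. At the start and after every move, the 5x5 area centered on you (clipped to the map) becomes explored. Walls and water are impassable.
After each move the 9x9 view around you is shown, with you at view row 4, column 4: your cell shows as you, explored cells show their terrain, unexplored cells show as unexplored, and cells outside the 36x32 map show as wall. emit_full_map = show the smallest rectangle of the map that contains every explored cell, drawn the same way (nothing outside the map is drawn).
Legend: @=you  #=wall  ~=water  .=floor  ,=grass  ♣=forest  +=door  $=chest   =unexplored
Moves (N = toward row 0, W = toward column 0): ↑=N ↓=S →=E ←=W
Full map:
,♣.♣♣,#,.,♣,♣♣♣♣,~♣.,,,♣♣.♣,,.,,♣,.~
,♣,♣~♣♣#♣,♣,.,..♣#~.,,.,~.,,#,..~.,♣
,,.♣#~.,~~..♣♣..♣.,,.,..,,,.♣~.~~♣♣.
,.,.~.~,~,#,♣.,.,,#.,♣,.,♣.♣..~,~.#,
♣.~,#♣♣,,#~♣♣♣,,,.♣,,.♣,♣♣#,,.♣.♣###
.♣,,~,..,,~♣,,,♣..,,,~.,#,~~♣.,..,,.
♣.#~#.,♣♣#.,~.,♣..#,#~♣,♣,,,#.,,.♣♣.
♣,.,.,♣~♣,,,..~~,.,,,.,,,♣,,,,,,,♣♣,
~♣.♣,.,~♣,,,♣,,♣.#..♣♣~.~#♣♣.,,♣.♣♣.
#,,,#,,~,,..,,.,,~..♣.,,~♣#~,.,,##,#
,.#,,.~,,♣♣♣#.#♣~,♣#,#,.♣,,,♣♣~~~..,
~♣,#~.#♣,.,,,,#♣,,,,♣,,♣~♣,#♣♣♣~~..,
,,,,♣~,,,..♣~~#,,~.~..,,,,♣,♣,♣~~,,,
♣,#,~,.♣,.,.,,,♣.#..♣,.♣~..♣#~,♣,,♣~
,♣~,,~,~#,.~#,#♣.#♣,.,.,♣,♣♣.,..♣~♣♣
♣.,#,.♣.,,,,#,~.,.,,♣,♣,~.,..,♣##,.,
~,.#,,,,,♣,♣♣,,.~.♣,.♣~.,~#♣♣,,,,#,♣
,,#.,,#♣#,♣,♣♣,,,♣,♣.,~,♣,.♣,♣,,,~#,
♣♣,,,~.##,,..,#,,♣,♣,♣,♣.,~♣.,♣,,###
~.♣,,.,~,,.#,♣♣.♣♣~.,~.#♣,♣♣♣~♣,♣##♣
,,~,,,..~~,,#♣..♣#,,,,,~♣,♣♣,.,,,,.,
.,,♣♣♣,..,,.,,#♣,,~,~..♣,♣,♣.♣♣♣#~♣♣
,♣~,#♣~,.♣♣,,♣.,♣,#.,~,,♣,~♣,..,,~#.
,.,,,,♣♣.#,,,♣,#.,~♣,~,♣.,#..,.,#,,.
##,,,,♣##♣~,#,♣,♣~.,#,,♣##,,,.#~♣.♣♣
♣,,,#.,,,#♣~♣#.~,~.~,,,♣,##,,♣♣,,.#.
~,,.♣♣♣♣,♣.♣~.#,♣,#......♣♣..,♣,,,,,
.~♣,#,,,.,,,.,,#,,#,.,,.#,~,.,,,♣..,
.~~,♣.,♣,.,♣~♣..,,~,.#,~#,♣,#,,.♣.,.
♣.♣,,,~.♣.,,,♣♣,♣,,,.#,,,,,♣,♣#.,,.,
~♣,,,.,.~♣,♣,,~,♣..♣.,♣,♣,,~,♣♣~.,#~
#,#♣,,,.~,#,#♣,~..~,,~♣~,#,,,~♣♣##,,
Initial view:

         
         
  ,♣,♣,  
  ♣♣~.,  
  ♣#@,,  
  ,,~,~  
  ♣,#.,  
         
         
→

         
         
 ,♣,♣,♣  
 ♣♣~.,~  
 ♣#,@,,  
 ,,~,~.  
 ♣,#.,~  
         
         

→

         
         
,♣,♣,♣,  
♣♣~.,~.  
♣#,,@,,  
,,~,~..  
♣,#.,~,  
         
         

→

         
         
♣,♣,♣,♣  
♣~.,~.#  
#,,,@,~  
,~,~..♣  
,#.,~,,  
         
         

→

         
         
,♣,♣,♣.  
~.,~.#♣  
,,,,@~♣  
~,~..♣,  
#.,~,,♣  
         
         

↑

         
         
  .,~,♣  
,♣,♣,♣.  
~.,~@#♣  
,,,,,~♣  
~,~..♣,  
#.,~,,♣  
         

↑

         
         
  .♣~.,  
  .,~,♣  
,♣,♣@♣.  
~.,~.#♣  
,,,,,~♣  
~,~..♣,  
#.,~,,♣  

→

         
         
 .♣~.,~  
 .,~,♣,  
♣,♣,@.,  
.,~.#♣,  
,,,,~♣,  
,~..♣,   
.,~,,♣   

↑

         
         
  ,♣,~.  
 .♣~.,~  
 .,~@♣,  
♣,♣,♣.,  
.,~.#♣,  
,,,,~♣,  
,~..♣,   

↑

         
         
  ,.,♣,  
  ,♣,~.  
 .♣~@,~  
 .,~,♣,  
♣,♣,♣.,  
.,~.#♣,  
,,,,~♣,  

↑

         
         
  ,.♣~.  
  ,.,♣,  
  ,♣@~.  
 .♣~.,~  
 .,~,♣,  
♣,♣,♣.,  
.,~.#♣,  

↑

         
         
  .,,,,  
  ,.♣~.  
  ,.@♣,  
  ,♣,~.  
 .♣~.,~  
 .,~,♣,  
♣,♣,♣.,  

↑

         
         
  ,,♣~♣  
  .,,,,  
  ,.@~.  
  ,.,♣,  
  ,♣,~.  
 .♣~.,~  
 .,~,♣,  

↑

         
         
  #,.♣,  
  ,,♣~♣  
  .,@,,  
  ,.♣~.  
  ,.,♣,  
  ,♣,~.  
 .♣~.,~  

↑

         
         
  .,,~♣  
  #,.♣,  
  ,,@~♣  
  .,,,,  
  ,.♣~.  
  ,.,♣,  
  ,♣,~.  

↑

         
         
  ♣~.~#  
  .,,~♣  
  #,@♣,  
  ,,♣~♣  
  .,,,,  
  ,.♣~.  
  ,.,♣,  

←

         
         
  ♣♣~.~# 
  ♣.,,~♣ 
  ,#@.♣, 
  ♣,,♣~♣ 
  ..,,,, 
   ,.♣~. 
   ,.,♣, 

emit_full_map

    ♣♣~.~#
    ♣.,,~♣
    ,#@.♣,
    ♣,,♣~♣
    ..,,,,
     ,.♣~.
     ,.,♣,
     ,♣,~.
    .♣~.,~
    .,~,♣,
,♣,♣,♣,♣.,
♣♣~.,~.#♣,
♣#,,,,,~♣,
,,~,~..♣, 
♣,#.,~,,♣ 

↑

         
         
  ,.,,,  
  ♣♣~.~# 
  ♣.@,~♣ 
  ,#,.♣, 
  ♣,,♣~♣ 
  ..,,,, 
   ,.♣~. 

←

         
         
  ,,.,,, 
  .♣♣~.~#
  .♣@,,~♣
  #,#,.♣,
  ,♣,,♣~♣
   ..,,,,
    ,.♣~.

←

         
         
  ,,,.,,,
  ..♣♣~.~
  ..@.,,~
  ♣#,#,.♣
  ,,♣,,♣~
    ..,,,
     ,.♣~

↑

         
         
  #,#~♣  
  ,,,.,,,
  ..@♣~.~
  ..♣.,,~
  ♣#,#,.♣
  ,,♣,,♣~
    ..,,,

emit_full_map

  #,#~♣   
  ,,,.,,, 
  ..@♣~.~#
  ..♣.,,~♣
  ♣#,#,.♣,
  ,,♣,,♣~♣
    ..,,,,
     ,.♣~.
     ,.,♣,
     ,♣,~.
    .♣~.,~
    .,~,♣,
,♣,♣,♣,♣.,
♣♣~.,~.#♣,
♣#,,,,,~♣,
,,~,~..♣, 
♣,#.,~,,♣ 

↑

         
         
  ,,,~.  
  #,#~♣  
  ,,@.,,,
  ..♣♣~.~
  ..♣.,,~
  ♣#,#,.♣
  ,,♣,,♣~

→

         
         
 ,,,~.,  
 #,#~♣,  
 ,,,@,,, 
 ..♣♣~.~#
 ..♣.,,~♣
 ♣#,#,.♣,
 ,,♣,,♣~♣

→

         
         
,,,~.,#  
#,#~♣,♣  
,,,.@,,  
..♣♣~.~# 
..♣.,,~♣ 
♣#,#,.♣, 
,,♣,,♣~♣ 

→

         
         
,,~.,#,  
,#~♣,♣,  
,,.,@,♣  
.♣♣~.~#  
.♣.,,~♣  
#,#,.♣,  
,♣,,♣~♣  

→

         
         
,~.,#,~  
#~♣,♣,,  
,.,,@♣,  
♣♣~.~#♣  
♣.,,~♣#  
,#,.♣,   
♣,,♣~♣   

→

         
         
~.,#,~~  
~♣,♣,,,  
.,,,@,,  
♣~.~#♣♣  
.,,~♣#~  
#,.♣,    
,,♣~♣    

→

         
         
.,#,~~♣  
♣,♣,,,#  
,,,♣@,,  
~.~#♣♣.  
,,~♣#~,  
,.♣,     
,♣~♣     

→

         
         
,#,~~♣.  
,♣,,,#.  
,,♣,@,,  
.~#♣♣.,  
,~♣#~,.  
.♣,      
♣~♣      

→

         
         
#,~~♣.,  
♣,,,#.,  
,♣,,@,,  
~#♣♣.,,  
~♣#~,.,  
♣,       
~♣       

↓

         
#,~~♣.,  
♣,,,#.,  
,♣,,,,,  
~#♣♣@,,  
~♣#~,.,  
♣,,,♣♣~  
~♣       
,,       

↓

#,~~♣.,  
♣,,,#.,  
,♣,,,,,  
~#♣♣.,,  
~♣#~@.,  
♣,,,♣♣~  
~♣,#♣♣♣  
,,       
~.       

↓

♣,,,#.,  
,♣,,,,,  
~#♣♣.,,  
~♣#~,.,  
♣,,,@♣~  
~♣,#♣♣♣  
,,♣,♣,♣  
~.       
♣,       

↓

,♣,,,,,  
~#♣♣.,,  
~♣#~,.,  
♣,,,♣♣~  
~♣,#@♣♣  
,,♣,♣,♣  
~..♣#~,  
♣,       
~.       

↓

~#♣♣.,,  
~♣#~,.,  
♣,,,♣♣~  
~♣,#♣♣♣  
,,♣,@,♣  
~..♣#~,  
♣,♣♣.,.  
~.       
,~       

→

#♣♣.,,   
♣#~,.,   
,,,♣♣~~  
♣,#♣♣♣~  
,♣,♣@♣~  
..♣#~,♣  
,♣♣.,..  
.        
~        

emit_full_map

  ,,,~.,#,~~♣., 
  #,#~♣,♣,,,#., 
  ,,,.,,,♣,,,,, 
  ..♣♣~.~#♣♣.,, 
  ..♣.,,~♣#~,., 
  ♣#,#,.♣,,,♣♣~~
  ,,♣,,♣~♣,#♣♣♣~
    ..,,,,♣,♣@♣~
     ,.♣~..♣#~,♣
     ,.,♣,♣♣.,..
     ,♣,~.      
    .♣~.,~      
    .,~,♣,      
,♣,♣,♣,♣.,      
♣♣~.,~.#♣,      
♣#,,,,,~♣,      
,,~,~..♣,       
♣,#.,~,,♣       

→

♣♣.,,    
#~,.,    
,,♣♣~~~  
,#♣♣♣~~  
♣,♣,@~~  
.♣#~,♣,  
♣♣.,..♣  
         
         

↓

#~,.,    
,,♣♣~~~  
,#♣♣♣~~  
♣,♣,♣~~  
.♣#~@♣,  
♣♣.,..♣  
  .,♣##  
         
         

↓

,,♣♣~~~  
,#♣♣♣~~  
♣,♣,♣~~  
.♣#~,♣,  
♣♣.,@.♣  
  .,♣##  
  ♣,,,,  
         
         

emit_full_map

  ,,,~.,#,~~♣.,  
  #,#~♣,♣,,,#.,  
  ,,,.,,,♣,,,,,  
  ..♣♣~.~#♣♣.,,  
  ..♣.,,~♣#~,.,  
  ♣#,#,.♣,,,♣♣~~~
  ,,♣,,♣~♣,#♣♣♣~~
    ..,,,,♣,♣,♣~~
     ,.♣~..♣#~,♣,
     ,.,♣,♣♣.,@.♣
     ,♣,~.  .,♣##
    .♣~.,~  ♣,,,,
    .,~,♣,       
,♣,♣,♣,♣.,       
♣♣~.,~.#♣,       
♣#,,,,,~♣,       
,,~,~..♣,        
♣,#.,~,,♣        


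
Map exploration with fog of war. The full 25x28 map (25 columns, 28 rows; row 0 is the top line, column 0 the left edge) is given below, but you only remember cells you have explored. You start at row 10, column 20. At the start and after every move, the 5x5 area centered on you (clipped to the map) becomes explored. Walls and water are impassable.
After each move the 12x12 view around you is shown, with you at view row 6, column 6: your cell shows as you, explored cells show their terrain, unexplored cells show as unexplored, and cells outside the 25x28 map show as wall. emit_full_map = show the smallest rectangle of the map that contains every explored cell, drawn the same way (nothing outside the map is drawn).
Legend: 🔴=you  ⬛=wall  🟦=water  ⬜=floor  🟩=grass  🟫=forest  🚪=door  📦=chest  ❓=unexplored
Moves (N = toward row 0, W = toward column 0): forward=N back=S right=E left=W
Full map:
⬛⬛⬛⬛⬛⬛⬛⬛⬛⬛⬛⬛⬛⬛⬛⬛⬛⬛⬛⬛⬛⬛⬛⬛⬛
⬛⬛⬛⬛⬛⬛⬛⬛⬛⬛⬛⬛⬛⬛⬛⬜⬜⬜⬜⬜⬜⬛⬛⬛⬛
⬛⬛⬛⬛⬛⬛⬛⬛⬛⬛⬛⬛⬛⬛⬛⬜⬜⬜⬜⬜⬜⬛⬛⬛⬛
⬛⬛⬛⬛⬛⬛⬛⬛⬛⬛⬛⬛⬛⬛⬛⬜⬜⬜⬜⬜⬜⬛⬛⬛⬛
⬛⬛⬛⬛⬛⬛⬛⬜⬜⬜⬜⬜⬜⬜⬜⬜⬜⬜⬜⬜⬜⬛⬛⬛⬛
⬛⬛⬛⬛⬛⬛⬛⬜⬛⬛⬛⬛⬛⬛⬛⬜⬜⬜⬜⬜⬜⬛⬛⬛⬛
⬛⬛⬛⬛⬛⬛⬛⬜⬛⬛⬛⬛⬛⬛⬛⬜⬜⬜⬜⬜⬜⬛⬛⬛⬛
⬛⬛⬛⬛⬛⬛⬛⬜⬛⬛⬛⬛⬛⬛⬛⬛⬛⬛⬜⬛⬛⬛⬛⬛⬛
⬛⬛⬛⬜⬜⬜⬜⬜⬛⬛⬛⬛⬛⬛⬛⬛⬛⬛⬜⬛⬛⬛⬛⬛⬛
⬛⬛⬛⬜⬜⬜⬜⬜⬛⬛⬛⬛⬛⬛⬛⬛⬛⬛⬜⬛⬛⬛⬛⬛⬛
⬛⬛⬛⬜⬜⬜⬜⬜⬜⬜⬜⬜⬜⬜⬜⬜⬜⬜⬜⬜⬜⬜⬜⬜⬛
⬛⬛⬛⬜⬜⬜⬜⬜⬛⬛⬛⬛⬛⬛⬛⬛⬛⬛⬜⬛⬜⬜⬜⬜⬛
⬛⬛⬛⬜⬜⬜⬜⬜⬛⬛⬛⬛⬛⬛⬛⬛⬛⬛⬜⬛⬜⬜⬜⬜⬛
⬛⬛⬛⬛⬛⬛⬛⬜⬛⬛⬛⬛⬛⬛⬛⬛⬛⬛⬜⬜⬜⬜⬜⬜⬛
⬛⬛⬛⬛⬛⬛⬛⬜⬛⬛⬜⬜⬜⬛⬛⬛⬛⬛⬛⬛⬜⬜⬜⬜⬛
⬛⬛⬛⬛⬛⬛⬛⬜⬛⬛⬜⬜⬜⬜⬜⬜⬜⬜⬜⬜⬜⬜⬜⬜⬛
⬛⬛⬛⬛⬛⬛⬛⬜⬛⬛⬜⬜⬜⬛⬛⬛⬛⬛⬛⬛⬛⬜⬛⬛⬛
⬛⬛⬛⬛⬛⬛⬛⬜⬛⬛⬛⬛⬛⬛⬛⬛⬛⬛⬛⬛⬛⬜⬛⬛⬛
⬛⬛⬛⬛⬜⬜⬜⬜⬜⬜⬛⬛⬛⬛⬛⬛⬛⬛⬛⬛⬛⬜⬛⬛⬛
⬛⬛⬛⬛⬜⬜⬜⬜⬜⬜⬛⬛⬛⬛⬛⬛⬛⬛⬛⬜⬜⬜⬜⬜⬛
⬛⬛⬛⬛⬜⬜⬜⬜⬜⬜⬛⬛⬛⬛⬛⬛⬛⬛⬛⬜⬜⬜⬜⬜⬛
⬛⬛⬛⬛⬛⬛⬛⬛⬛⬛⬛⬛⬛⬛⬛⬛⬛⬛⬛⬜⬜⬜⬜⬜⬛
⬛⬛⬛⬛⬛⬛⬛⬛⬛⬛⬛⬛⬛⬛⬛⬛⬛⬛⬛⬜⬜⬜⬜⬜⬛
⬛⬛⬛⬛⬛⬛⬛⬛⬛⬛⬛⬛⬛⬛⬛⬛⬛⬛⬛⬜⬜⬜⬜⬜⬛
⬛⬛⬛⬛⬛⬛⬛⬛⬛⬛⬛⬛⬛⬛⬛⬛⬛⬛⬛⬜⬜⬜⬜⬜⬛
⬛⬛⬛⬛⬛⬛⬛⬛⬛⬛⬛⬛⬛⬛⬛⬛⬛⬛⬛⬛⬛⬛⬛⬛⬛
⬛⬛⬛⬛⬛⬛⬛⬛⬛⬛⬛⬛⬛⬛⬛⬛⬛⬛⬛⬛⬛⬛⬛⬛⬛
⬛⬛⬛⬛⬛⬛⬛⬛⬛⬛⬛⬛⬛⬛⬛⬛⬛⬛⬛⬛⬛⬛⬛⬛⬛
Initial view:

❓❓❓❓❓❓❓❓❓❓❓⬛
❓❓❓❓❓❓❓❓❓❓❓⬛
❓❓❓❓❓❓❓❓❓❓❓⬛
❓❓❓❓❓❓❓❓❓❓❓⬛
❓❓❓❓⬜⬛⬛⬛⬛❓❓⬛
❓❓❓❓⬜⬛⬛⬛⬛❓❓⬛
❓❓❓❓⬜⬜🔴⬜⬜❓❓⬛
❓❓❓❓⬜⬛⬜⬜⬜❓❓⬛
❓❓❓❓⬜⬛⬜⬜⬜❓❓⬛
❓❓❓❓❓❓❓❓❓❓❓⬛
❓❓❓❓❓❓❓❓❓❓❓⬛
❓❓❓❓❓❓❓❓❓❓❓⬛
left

❓❓❓❓❓❓❓❓❓❓❓❓
❓❓❓❓❓❓❓❓❓❓❓❓
❓❓❓❓❓❓❓❓❓❓❓❓
❓❓❓❓❓❓❓❓❓❓❓❓
❓❓❓❓⬛⬜⬛⬛⬛⬛❓❓
❓❓❓❓⬛⬜⬛⬛⬛⬛❓❓
❓❓❓❓⬜⬜🔴⬜⬜⬜❓❓
❓❓❓❓⬛⬜⬛⬜⬜⬜❓❓
❓❓❓❓⬛⬜⬛⬜⬜⬜❓❓
❓❓❓❓❓❓❓❓❓❓❓❓
❓❓❓❓❓❓❓❓❓❓❓❓
❓❓❓❓❓❓❓❓❓❓❓❓

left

❓❓❓❓❓❓❓❓❓❓❓❓
❓❓❓❓❓❓❓❓❓❓❓❓
❓❓❓❓❓❓❓❓❓❓❓❓
❓❓❓❓❓❓❓❓❓❓❓❓
❓❓❓❓⬛⬛⬜⬛⬛⬛⬛❓
❓❓❓❓⬛⬛⬜⬛⬛⬛⬛❓
❓❓❓❓⬜⬜🔴⬜⬜⬜⬜❓
❓❓❓❓⬛⬛⬜⬛⬜⬜⬜❓
❓❓❓❓⬛⬛⬜⬛⬜⬜⬜❓
❓❓❓❓❓❓❓❓❓❓❓❓
❓❓❓❓❓❓❓❓❓❓❓❓
❓❓❓❓❓❓❓❓❓❓❓❓

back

❓❓❓❓❓❓❓❓❓❓❓❓
❓❓❓❓❓❓❓❓❓❓❓❓
❓❓❓❓❓❓❓❓❓❓❓❓
❓❓❓❓⬛⬛⬜⬛⬛⬛⬛❓
❓❓❓❓⬛⬛⬜⬛⬛⬛⬛❓
❓❓❓❓⬜⬜⬜⬜⬜⬜⬜❓
❓❓❓❓⬛⬛🔴⬛⬜⬜⬜❓
❓❓❓❓⬛⬛⬜⬛⬜⬜⬜❓
❓❓❓❓⬛⬛⬜⬜⬜❓❓❓
❓❓❓❓❓❓❓❓❓❓❓❓
❓❓❓❓❓❓❓❓❓❓❓❓
❓❓❓❓❓❓❓❓❓❓❓❓

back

❓❓❓❓❓❓❓❓❓❓❓❓
❓❓❓❓❓❓❓❓❓❓❓❓
❓❓❓❓⬛⬛⬜⬛⬛⬛⬛❓
❓❓❓❓⬛⬛⬜⬛⬛⬛⬛❓
❓❓❓❓⬜⬜⬜⬜⬜⬜⬜❓
❓❓❓❓⬛⬛⬜⬛⬜⬜⬜❓
❓❓❓❓⬛⬛🔴⬛⬜⬜⬜❓
❓❓❓❓⬛⬛⬜⬜⬜❓❓❓
❓❓❓❓⬛⬛⬛⬛⬜❓❓❓
❓❓❓❓❓❓❓❓❓❓❓❓
❓❓❓❓❓❓❓❓❓❓❓❓
❓❓❓❓❓❓❓❓❓❓❓❓

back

❓❓❓❓❓❓❓❓❓❓❓❓
❓❓❓❓⬛⬛⬜⬛⬛⬛⬛❓
❓❓❓❓⬛⬛⬜⬛⬛⬛⬛❓
❓❓❓❓⬜⬜⬜⬜⬜⬜⬜❓
❓❓❓❓⬛⬛⬜⬛⬜⬜⬜❓
❓❓❓❓⬛⬛⬜⬛⬜⬜⬜❓
❓❓❓❓⬛⬛🔴⬜⬜❓❓❓
❓❓❓❓⬛⬛⬛⬛⬜❓❓❓
❓❓❓❓⬜⬜⬜⬜⬜❓❓❓
❓❓❓❓❓❓❓❓❓❓❓❓
❓❓❓❓❓❓❓❓❓❓❓❓
❓❓❓❓❓❓❓❓❓❓❓❓

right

❓❓❓❓❓❓❓❓❓❓❓❓
❓❓❓⬛⬛⬜⬛⬛⬛⬛❓❓
❓❓❓⬛⬛⬜⬛⬛⬛⬛❓❓
❓❓❓⬜⬜⬜⬜⬜⬜⬜❓❓
❓❓❓⬛⬛⬜⬛⬜⬜⬜❓❓
❓❓❓⬛⬛⬜⬛⬜⬜⬜❓❓
❓❓❓⬛⬛⬜🔴⬜⬜❓❓❓
❓❓❓⬛⬛⬛⬛⬜⬜❓❓❓
❓❓❓⬜⬜⬜⬜⬜⬜❓❓❓
❓❓❓❓❓❓❓❓❓❓❓❓
❓❓❓❓❓❓❓❓❓❓❓❓
❓❓❓❓❓❓❓❓❓❓❓❓

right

❓❓❓❓❓❓❓❓❓❓❓⬛
❓❓⬛⬛⬜⬛⬛⬛⬛❓❓⬛
❓❓⬛⬛⬜⬛⬛⬛⬛❓❓⬛
❓❓⬜⬜⬜⬜⬜⬜⬜❓❓⬛
❓❓⬛⬛⬜⬛⬜⬜⬜❓❓⬛
❓❓⬛⬛⬜⬛⬜⬜⬜❓❓⬛
❓❓⬛⬛⬜⬜🔴⬜⬜❓❓⬛
❓❓⬛⬛⬛⬛⬜⬜⬜❓❓⬛
❓❓⬜⬜⬜⬜⬜⬜⬜❓❓⬛
❓❓❓❓❓❓❓❓❓❓❓⬛
❓❓❓❓❓❓❓❓❓❓❓⬛
❓❓❓❓❓❓❓❓❓❓❓⬛

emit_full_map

⬛⬛⬜⬛⬛⬛⬛
⬛⬛⬜⬛⬛⬛⬛
⬜⬜⬜⬜⬜⬜⬜
⬛⬛⬜⬛⬜⬜⬜
⬛⬛⬜⬛⬜⬜⬜
⬛⬛⬜⬜🔴⬜⬜
⬛⬛⬛⬛⬜⬜⬜
⬜⬜⬜⬜⬜⬜⬜

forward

❓❓❓❓❓❓❓❓❓❓❓⬛
❓❓❓❓❓❓❓❓❓❓❓⬛
❓❓⬛⬛⬜⬛⬛⬛⬛❓❓⬛
❓❓⬛⬛⬜⬛⬛⬛⬛❓❓⬛
❓❓⬜⬜⬜⬜⬜⬜⬜❓❓⬛
❓❓⬛⬛⬜⬛⬜⬜⬜❓❓⬛
❓❓⬛⬛⬜⬛🔴⬜⬜❓❓⬛
❓❓⬛⬛⬜⬜⬜⬜⬜❓❓⬛
❓❓⬛⬛⬛⬛⬜⬜⬜❓❓⬛
❓❓⬜⬜⬜⬜⬜⬜⬜❓❓⬛
❓❓❓❓❓❓❓❓❓❓❓⬛
❓❓❓❓❓❓❓❓❓❓❓⬛

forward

❓❓❓❓❓❓❓❓❓❓❓⬛
❓❓❓❓❓❓❓❓❓❓❓⬛
❓❓❓❓❓❓❓❓❓❓❓⬛
❓❓⬛⬛⬜⬛⬛⬛⬛❓❓⬛
❓❓⬛⬛⬜⬛⬛⬛⬛❓❓⬛
❓❓⬜⬜⬜⬜⬜⬜⬜❓❓⬛
❓❓⬛⬛⬜⬛🔴⬜⬜❓❓⬛
❓❓⬛⬛⬜⬛⬜⬜⬜❓❓⬛
❓❓⬛⬛⬜⬜⬜⬜⬜❓❓⬛
❓❓⬛⬛⬛⬛⬜⬜⬜❓❓⬛
❓❓⬜⬜⬜⬜⬜⬜⬜❓❓⬛
❓❓❓❓❓❓❓❓❓❓❓⬛

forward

❓❓❓❓❓❓❓❓❓❓❓⬛
❓❓❓❓❓❓❓❓❓❓❓⬛
❓❓❓❓❓❓❓❓❓❓❓⬛
❓❓❓❓❓❓❓❓❓❓❓⬛
❓❓⬛⬛⬜⬛⬛⬛⬛❓❓⬛
❓❓⬛⬛⬜⬛⬛⬛⬛❓❓⬛
❓❓⬜⬜⬜⬜🔴⬜⬜❓❓⬛
❓❓⬛⬛⬜⬛⬜⬜⬜❓❓⬛
❓❓⬛⬛⬜⬛⬜⬜⬜❓❓⬛
❓❓⬛⬛⬜⬜⬜⬜⬜❓❓⬛
❓❓⬛⬛⬛⬛⬜⬜⬜❓❓⬛
❓❓⬜⬜⬜⬜⬜⬜⬜❓❓⬛

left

❓❓❓❓❓❓❓❓❓❓❓❓
❓❓❓❓❓❓❓❓❓❓❓❓
❓❓❓❓❓❓❓❓❓❓❓❓
❓❓❓❓❓❓❓❓❓❓❓❓
❓❓❓⬛⬛⬜⬛⬛⬛⬛❓❓
❓❓❓⬛⬛⬜⬛⬛⬛⬛❓❓
❓❓❓⬜⬜⬜🔴⬜⬜⬜❓❓
❓❓❓⬛⬛⬜⬛⬜⬜⬜❓❓
❓❓❓⬛⬛⬜⬛⬜⬜⬜❓❓
❓❓❓⬛⬛⬜⬜⬜⬜⬜❓❓
❓❓❓⬛⬛⬛⬛⬜⬜⬜❓❓
❓❓❓⬜⬜⬜⬜⬜⬜⬜❓❓

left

❓❓❓❓❓❓❓❓❓❓❓❓
❓❓❓❓❓❓❓❓❓❓❓❓
❓❓❓❓❓❓❓❓❓❓❓❓
❓❓❓❓❓❓❓❓❓❓❓❓
❓❓❓❓⬛⬛⬜⬛⬛⬛⬛❓
❓❓❓❓⬛⬛⬜⬛⬛⬛⬛❓
❓❓❓❓⬜⬜🔴⬜⬜⬜⬜❓
❓❓❓❓⬛⬛⬜⬛⬜⬜⬜❓
❓❓❓❓⬛⬛⬜⬛⬜⬜⬜❓
❓❓❓❓⬛⬛⬜⬜⬜⬜⬜❓
❓❓❓❓⬛⬛⬛⬛⬜⬜⬜❓
❓❓❓❓⬜⬜⬜⬜⬜⬜⬜❓

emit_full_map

⬛⬛⬜⬛⬛⬛⬛
⬛⬛⬜⬛⬛⬛⬛
⬜⬜🔴⬜⬜⬜⬜
⬛⬛⬜⬛⬜⬜⬜
⬛⬛⬜⬛⬜⬜⬜
⬛⬛⬜⬜⬜⬜⬜
⬛⬛⬛⬛⬜⬜⬜
⬜⬜⬜⬜⬜⬜⬜

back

❓❓❓❓❓❓❓❓❓❓❓❓
❓❓❓❓❓❓❓❓❓❓❓❓
❓❓❓❓❓❓❓❓❓❓❓❓
❓❓❓❓⬛⬛⬜⬛⬛⬛⬛❓
❓❓❓❓⬛⬛⬜⬛⬛⬛⬛❓
❓❓❓❓⬜⬜⬜⬜⬜⬜⬜❓
❓❓❓❓⬛⬛🔴⬛⬜⬜⬜❓
❓❓❓❓⬛⬛⬜⬛⬜⬜⬜❓
❓❓❓❓⬛⬛⬜⬜⬜⬜⬜❓
❓❓❓❓⬛⬛⬛⬛⬜⬜⬜❓
❓❓❓❓⬜⬜⬜⬜⬜⬜⬜❓
❓❓❓❓❓❓❓❓❓❓❓❓

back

❓❓❓❓❓❓❓❓❓❓❓❓
❓❓❓❓❓❓❓❓❓❓❓❓
❓❓❓❓⬛⬛⬜⬛⬛⬛⬛❓
❓❓❓❓⬛⬛⬜⬛⬛⬛⬛❓
❓❓❓❓⬜⬜⬜⬜⬜⬜⬜❓
❓❓❓❓⬛⬛⬜⬛⬜⬜⬜❓
❓❓❓❓⬛⬛🔴⬛⬜⬜⬜❓
❓❓❓❓⬛⬛⬜⬜⬜⬜⬜❓
❓❓❓❓⬛⬛⬛⬛⬜⬜⬜❓
❓❓❓❓⬜⬜⬜⬜⬜⬜⬜❓
❓❓❓❓❓❓❓❓❓❓❓❓
❓❓❓❓❓❓❓❓❓❓❓❓

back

❓❓❓❓❓❓❓❓❓❓❓❓
❓❓❓❓⬛⬛⬜⬛⬛⬛⬛❓
❓❓❓❓⬛⬛⬜⬛⬛⬛⬛❓
❓❓❓❓⬜⬜⬜⬜⬜⬜⬜❓
❓❓❓❓⬛⬛⬜⬛⬜⬜⬜❓
❓❓❓❓⬛⬛⬜⬛⬜⬜⬜❓
❓❓❓❓⬛⬛🔴⬜⬜⬜⬜❓
❓❓❓❓⬛⬛⬛⬛⬜⬜⬜❓
❓❓❓❓⬜⬜⬜⬜⬜⬜⬜❓
❓❓❓❓❓❓❓❓❓❓❓❓
❓❓❓❓❓❓❓❓❓❓❓❓
❓❓❓❓❓❓❓❓❓❓❓❓

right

❓❓❓❓❓❓❓❓❓❓❓❓
❓❓❓⬛⬛⬜⬛⬛⬛⬛❓❓
❓❓❓⬛⬛⬜⬛⬛⬛⬛❓❓
❓❓❓⬜⬜⬜⬜⬜⬜⬜❓❓
❓❓❓⬛⬛⬜⬛⬜⬜⬜❓❓
❓❓❓⬛⬛⬜⬛⬜⬜⬜❓❓
❓❓❓⬛⬛⬜🔴⬜⬜⬜❓❓
❓❓❓⬛⬛⬛⬛⬜⬜⬜❓❓
❓❓❓⬜⬜⬜⬜⬜⬜⬜❓❓
❓❓❓❓❓❓❓❓❓❓❓❓
❓❓❓❓❓❓❓❓❓❓❓❓
❓❓❓❓❓❓❓❓❓❓❓❓

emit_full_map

⬛⬛⬜⬛⬛⬛⬛
⬛⬛⬜⬛⬛⬛⬛
⬜⬜⬜⬜⬜⬜⬜
⬛⬛⬜⬛⬜⬜⬜
⬛⬛⬜⬛⬜⬜⬜
⬛⬛⬜🔴⬜⬜⬜
⬛⬛⬛⬛⬜⬜⬜
⬜⬜⬜⬜⬜⬜⬜

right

❓❓❓❓❓❓❓❓❓❓❓⬛
❓❓⬛⬛⬜⬛⬛⬛⬛❓❓⬛
❓❓⬛⬛⬜⬛⬛⬛⬛❓❓⬛
❓❓⬜⬜⬜⬜⬜⬜⬜❓❓⬛
❓❓⬛⬛⬜⬛⬜⬜⬜❓❓⬛
❓❓⬛⬛⬜⬛⬜⬜⬜❓❓⬛
❓❓⬛⬛⬜⬜🔴⬜⬜❓❓⬛
❓❓⬛⬛⬛⬛⬜⬜⬜❓❓⬛
❓❓⬜⬜⬜⬜⬜⬜⬜❓❓⬛
❓❓❓❓❓❓❓❓❓❓❓⬛
❓❓❓❓❓❓❓❓❓❓❓⬛
❓❓❓❓❓❓❓❓❓❓❓⬛

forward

❓❓❓❓❓❓❓❓❓❓❓⬛
❓❓❓❓❓❓❓❓❓❓❓⬛
❓❓⬛⬛⬜⬛⬛⬛⬛❓❓⬛
❓❓⬛⬛⬜⬛⬛⬛⬛❓❓⬛
❓❓⬜⬜⬜⬜⬜⬜⬜❓❓⬛
❓❓⬛⬛⬜⬛⬜⬜⬜❓❓⬛
❓❓⬛⬛⬜⬛🔴⬜⬜❓❓⬛
❓❓⬛⬛⬜⬜⬜⬜⬜❓❓⬛
❓❓⬛⬛⬛⬛⬜⬜⬜❓❓⬛
❓❓⬜⬜⬜⬜⬜⬜⬜❓❓⬛
❓❓❓❓❓❓❓❓❓❓❓⬛
❓❓❓❓❓❓❓❓❓❓❓⬛

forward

❓❓❓❓❓❓❓❓❓❓❓⬛
❓❓❓❓❓❓❓❓❓❓❓⬛
❓❓❓❓❓❓❓❓❓❓❓⬛
❓❓⬛⬛⬜⬛⬛⬛⬛❓❓⬛
❓❓⬛⬛⬜⬛⬛⬛⬛❓❓⬛
❓❓⬜⬜⬜⬜⬜⬜⬜❓❓⬛
❓❓⬛⬛⬜⬛🔴⬜⬜❓❓⬛
❓❓⬛⬛⬜⬛⬜⬜⬜❓❓⬛
❓❓⬛⬛⬜⬜⬜⬜⬜❓❓⬛
❓❓⬛⬛⬛⬛⬜⬜⬜❓❓⬛
❓❓⬜⬜⬜⬜⬜⬜⬜❓❓⬛
❓❓❓❓❓❓❓❓❓❓❓⬛

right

❓❓❓❓❓❓❓❓❓❓⬛⬛
❓❓❓❓❓❓❓❓❓❓⬛⬛
❓❓❓❓❓❓❓❓❓❓⬛⬛
❓⬛⬛⬜⬛⬛⬛⬛❓❓⬛⬛
❓⬛⬛⬜⬛⬛⬛⬛⬛❓⬛⬛
❓⬜⬜⬜⬜⬜⬜⬜⬜❓⬛⬛
❓⬛⬛⬜⬛⬜🔴⬜⬜❓⬛⬛
❓⬛⬛⬜⬛⬜⬜⬜⬜❓⬛⬛
❓⬛⬛⬜⬜⬜⬜⬜⬜❓⬛⬛
❓⬛⬛⬛⬛⬜⬜⬜❓❓⬛⬛
❓⬜⬜⬜⬜⬜⬜⬜❓❓⬛⬛
❓❓❓❓❓❓❓❓❓❓⬛⬛

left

❓❓❓❓❓❓❓❓❓❓❓⬛
❓❓❓❓❓❓❓❓❓❓❓⬛
❓❓❓❓❓❓❓❓❓❓❓⬛
❓❓⬛⬛⬜⬛⬛⬛⬛❓❓⬛
❓❓⬛⬛⬜⬛⬛⬛⬛⬛❓⬛
❓❓⬜⬜⬜⬜⬜⬜⬜⬜❓⬛
❓❓⬛⬛⬜⬛🔴⬜⬜⬜❓⬛
❓❓⬛⬛⬜⬛⬜⬜⬜⬜❓⬛
❓❓⬛⬛⬜⬜⬜⬜⬜⬜❓⬛
❓❓⬛⬛⬛⬛⬜⬜⬜❓❓⬛
❓❓⬜⬜⬜⬜⬜⬜⬜❓❓⬛
❓❓❓❓❓❓❓❓❓❓❓⬛

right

❓❓❓❓❓❓❓❓❓❓⬛⬛
❓❓❓❓❓❓❓❓❓❓⬛⬛
❓❓❓❓❓❓❓❓❓❓⬛⬛
❓⬛⬛⬜⬛⬛⬛⬛❓❓⬛⬛
❓⬛⬛⬜⬛⬛⬛⬛⬛❓⬛⬛
❓⬜⬜⬜⬜⬜⬜⬜⬜❓⬛⬛
❓⬛⬛⬜⬛⬜🔴⬜⬜❓⬛⬛
❓⬛⬛⬜⬛⬜⬜⬜⬜❓⬛⬛
❓⬛⬛⬜⬜⬜⬜⬜⬜❓⬛⬛
❓⬛⬛⬛⬛⬜⬜⬜❓❓⬛⬛
❓⬜⬜⬜⬜⬜⬜⬜❓❓⬛⬛
❓❓❓❓❓❓❓❓❓❓⬛⬛

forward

❓❓❓❓❓❓❓❓❓❓⬛⬛
❓❓❓❓❓❓❓❓❓❓⬛⬛
❓❓❓❓❓❓❓❓❓❓⬛⬛
❓❓❓❓❓❓❓❓❓❓⬛⬛
❓⬛⬛⬜⬛⬛⬛⬛⬛❓⬛⬛
❓⬛⬛⬜⬛⬛⬛⬛⬛❓⬛⬛
❓⬜⬜⬜⬜⬜🔴⬜⬜❓⬛⬛
❓⬛⬛⬜⬛⬜⬜⬜⬜❓⬛⬛
❓⬛⬛⬜⬛⬜⬜⬜⬜❓⬛⬛
❓⬛⬛⬜⬜⬜⬜⬜⬜❓⬛⬛
❓⬛⬛⬛⬛⬜⬜⬜❓❓⬛⬛
❓⬜⬜⬜⬜⬜⬜⬜❓❓⬛⬛

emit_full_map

⬛⬛⬜⬛⬛⬛⬛⬛
⬛⬛⬜⬛⬛⬛⬛⬛
⬜⬜⬜⬜⬜🔴⬜⬜
⬛⬛⬜⬛⬜⬜⬜⬜
⬛⬛⬜⬛⬜⬜⬜⬜
⬛⬛⬜⬜⬜⬜⬜⬜
⬛⬛⬛⬛⬜⬜⬜❓
⬜⬜⬜⬜⬜⬜⬜❓

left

❓❓❓❓❓❓❓❓❓❓❓⬛
❓❓❓❓❓❓❓❓❓❓❓⬛
❓❓❓❓❓❓❓❓❓❓❓⬛
❓❓❓❓❓❓❓❓❓❓❓⬛
❓❓⬛⬛⬜⬛⬛⬛⬛⬛❓⬛
❓❓⬛⬛⬜⬛⬛⬛⬛⬛❓⬛
❓❓⬜⬜⬜⬜🔴⬜⬜⬜❓⬛
❓❓⬛⬛⬜⬛⬜⬜⬜⬜❓⬛
❓❓⬛⬛⬜⬛⬜⬜⬜⬜❓⬛
❓❓⬛⬛⬜⬜⬜⬜⬜⬜❓⬛
❓❓⬛⬛⬛⬛⬜⬜⬜❓❓⬛
❓❓⬜⬜⬜⬜⬜⬜⬜❓❓⬛

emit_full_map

⬛⬛⬜⬛⬛⬛⬛⬛
⬛⬛⬜⬛⬛⬛⬛⬛
⬜⬜⬜⬜🔴⬜⬜⬜
⬛⬛⬜⬛⬜⬜⬜⬜
⬛⬛⬜⬛⬜⬜⬜⬜
⬛⬛⬜⬜⬜⬜⬜⬜
⬛⬛⬛⬛⬜⬜⬜❓
⬜⬜⬜⬜⬜⬜⬜❓


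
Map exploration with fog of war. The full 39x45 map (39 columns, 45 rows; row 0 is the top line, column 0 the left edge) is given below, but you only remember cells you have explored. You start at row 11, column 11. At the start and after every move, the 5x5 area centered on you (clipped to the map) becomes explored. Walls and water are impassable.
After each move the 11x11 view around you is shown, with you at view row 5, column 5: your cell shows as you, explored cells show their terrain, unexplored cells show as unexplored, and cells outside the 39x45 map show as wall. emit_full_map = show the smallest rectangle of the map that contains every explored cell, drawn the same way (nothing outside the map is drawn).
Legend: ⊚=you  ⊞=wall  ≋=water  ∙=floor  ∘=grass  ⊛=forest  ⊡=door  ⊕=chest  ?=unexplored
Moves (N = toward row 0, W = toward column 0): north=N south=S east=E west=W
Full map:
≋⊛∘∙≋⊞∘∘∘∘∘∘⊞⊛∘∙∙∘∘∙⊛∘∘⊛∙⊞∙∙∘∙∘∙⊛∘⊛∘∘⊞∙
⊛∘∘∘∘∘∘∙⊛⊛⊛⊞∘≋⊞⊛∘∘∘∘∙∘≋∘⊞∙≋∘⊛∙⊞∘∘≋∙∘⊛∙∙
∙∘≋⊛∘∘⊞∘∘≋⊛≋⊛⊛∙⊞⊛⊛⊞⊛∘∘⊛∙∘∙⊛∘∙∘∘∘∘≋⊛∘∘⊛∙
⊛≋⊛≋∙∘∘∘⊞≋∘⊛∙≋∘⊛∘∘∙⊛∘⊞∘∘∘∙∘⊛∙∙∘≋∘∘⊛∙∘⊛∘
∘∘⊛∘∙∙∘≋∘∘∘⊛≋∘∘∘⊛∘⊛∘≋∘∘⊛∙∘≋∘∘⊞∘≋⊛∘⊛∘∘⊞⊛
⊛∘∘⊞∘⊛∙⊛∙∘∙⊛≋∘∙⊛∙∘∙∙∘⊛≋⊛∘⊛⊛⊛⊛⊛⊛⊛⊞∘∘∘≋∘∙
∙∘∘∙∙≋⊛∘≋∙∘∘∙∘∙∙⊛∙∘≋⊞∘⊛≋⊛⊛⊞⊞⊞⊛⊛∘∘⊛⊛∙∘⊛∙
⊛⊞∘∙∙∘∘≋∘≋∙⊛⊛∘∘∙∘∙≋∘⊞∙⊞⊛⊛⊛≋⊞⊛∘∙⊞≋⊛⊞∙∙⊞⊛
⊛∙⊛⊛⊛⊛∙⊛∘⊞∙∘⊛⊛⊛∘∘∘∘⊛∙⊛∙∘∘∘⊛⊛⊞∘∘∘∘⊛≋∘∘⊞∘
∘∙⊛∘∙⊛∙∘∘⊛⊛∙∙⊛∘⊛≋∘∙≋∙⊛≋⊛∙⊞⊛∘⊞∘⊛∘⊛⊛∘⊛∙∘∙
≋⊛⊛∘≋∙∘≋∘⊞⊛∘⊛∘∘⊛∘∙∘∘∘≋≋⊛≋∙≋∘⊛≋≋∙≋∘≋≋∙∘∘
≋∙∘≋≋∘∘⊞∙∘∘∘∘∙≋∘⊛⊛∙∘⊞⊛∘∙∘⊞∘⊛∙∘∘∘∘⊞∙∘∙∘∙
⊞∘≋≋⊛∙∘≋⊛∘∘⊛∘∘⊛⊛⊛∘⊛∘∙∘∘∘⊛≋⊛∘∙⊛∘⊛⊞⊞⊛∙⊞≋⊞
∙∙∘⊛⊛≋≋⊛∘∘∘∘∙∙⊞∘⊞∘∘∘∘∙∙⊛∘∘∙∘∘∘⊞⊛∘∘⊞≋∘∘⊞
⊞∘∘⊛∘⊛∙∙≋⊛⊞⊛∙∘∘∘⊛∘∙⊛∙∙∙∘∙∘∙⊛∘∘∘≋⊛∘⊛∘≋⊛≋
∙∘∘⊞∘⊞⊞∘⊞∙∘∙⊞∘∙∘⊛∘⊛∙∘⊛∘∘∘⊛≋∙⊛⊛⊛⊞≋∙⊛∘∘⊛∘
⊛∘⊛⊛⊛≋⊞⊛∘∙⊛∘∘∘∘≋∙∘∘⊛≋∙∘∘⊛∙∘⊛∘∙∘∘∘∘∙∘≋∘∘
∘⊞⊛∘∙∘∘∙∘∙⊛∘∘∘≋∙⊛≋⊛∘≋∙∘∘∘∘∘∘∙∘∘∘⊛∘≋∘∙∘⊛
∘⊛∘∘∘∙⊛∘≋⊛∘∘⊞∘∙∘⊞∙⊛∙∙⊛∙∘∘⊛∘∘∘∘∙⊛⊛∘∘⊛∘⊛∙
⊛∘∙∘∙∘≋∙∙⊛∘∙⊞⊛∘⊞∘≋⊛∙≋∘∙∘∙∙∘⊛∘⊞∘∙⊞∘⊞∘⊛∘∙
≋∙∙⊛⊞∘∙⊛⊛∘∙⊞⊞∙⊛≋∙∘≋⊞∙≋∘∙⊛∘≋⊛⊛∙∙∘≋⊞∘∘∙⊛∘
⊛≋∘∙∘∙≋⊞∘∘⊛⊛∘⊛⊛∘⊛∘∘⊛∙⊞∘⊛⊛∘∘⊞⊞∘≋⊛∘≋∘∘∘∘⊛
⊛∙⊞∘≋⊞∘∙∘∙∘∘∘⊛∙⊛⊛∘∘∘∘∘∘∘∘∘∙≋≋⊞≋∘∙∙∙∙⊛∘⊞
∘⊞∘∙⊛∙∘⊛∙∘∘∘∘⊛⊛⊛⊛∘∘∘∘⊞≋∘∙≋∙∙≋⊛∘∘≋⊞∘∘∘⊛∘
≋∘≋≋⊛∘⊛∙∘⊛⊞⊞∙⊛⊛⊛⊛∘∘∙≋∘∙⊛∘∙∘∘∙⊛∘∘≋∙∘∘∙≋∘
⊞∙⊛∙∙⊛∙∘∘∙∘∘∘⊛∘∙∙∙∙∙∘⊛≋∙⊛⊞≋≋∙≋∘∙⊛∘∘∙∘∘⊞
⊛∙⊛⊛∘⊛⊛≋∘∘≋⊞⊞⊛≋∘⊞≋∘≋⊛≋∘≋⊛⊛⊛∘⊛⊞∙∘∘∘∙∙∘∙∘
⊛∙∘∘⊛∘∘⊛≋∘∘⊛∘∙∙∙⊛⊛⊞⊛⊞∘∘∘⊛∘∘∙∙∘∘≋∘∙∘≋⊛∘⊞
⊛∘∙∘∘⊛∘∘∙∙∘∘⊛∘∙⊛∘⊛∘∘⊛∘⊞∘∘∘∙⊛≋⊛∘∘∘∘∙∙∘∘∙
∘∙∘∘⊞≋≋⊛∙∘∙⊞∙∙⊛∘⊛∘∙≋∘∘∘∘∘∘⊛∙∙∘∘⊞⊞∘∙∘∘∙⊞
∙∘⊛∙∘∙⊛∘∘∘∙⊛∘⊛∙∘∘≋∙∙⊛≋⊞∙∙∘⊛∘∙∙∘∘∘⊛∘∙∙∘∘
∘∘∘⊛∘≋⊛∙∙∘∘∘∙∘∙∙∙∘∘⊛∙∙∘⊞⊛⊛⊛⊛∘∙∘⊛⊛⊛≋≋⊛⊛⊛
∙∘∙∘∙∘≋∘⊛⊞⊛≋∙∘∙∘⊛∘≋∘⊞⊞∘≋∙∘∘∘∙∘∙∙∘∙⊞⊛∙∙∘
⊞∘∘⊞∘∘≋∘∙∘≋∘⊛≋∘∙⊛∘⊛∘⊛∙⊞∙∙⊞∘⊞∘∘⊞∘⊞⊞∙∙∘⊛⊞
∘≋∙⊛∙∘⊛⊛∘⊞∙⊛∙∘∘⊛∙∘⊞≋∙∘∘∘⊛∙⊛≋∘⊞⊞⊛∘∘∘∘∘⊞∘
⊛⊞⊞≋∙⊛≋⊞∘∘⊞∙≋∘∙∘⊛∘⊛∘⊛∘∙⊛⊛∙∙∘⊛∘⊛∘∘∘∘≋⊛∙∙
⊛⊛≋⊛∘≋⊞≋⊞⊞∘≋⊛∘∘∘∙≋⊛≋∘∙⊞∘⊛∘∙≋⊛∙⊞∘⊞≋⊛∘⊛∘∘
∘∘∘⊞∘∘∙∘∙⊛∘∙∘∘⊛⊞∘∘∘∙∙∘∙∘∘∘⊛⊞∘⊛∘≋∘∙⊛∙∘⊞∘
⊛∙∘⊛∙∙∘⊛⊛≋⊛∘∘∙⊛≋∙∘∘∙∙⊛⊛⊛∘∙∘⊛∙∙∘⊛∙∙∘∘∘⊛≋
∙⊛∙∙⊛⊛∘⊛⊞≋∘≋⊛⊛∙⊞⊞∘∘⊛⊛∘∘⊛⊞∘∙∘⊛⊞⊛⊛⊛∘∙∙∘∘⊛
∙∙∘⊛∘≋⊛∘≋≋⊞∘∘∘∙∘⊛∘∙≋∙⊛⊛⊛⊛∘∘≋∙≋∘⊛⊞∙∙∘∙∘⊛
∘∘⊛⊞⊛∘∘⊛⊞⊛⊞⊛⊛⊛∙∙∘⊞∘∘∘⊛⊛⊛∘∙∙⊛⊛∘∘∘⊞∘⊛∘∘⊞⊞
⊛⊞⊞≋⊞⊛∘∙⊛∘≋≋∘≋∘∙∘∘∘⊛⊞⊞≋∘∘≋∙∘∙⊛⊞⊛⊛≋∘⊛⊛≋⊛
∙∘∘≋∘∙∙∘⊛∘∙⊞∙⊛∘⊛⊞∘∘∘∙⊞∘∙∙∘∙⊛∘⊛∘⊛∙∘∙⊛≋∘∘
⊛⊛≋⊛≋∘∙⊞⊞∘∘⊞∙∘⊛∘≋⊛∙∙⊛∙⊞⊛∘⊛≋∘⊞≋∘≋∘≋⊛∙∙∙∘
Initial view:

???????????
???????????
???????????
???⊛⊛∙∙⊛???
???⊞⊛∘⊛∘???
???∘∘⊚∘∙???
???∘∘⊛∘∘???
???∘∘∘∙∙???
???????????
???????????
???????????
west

???????????
???????????
???????????
???∘⊛⊛∙∙⊛??
???∘⊞⊛∘⊛∘??
???∙∘⊚∘∘∙??
???⊛∘∘⊛∘∘??
???∘∘∘∘∙∙??
???????????
???????????
???????????

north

???????????
???????????
???????????
???∘⊞∙∘⊛???
???∘⊛⊛∙∙⊛??
???∘⊞⊚∘⊛∘??
???∙∘∘∘∘∙??
???⊛∘∘⊛∘∘??
???∘∘∘∘∙∙??
???????????
???????????

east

???????????
???????????
???????????
??∘⊞∙∘⊛⊛???
??∘⊛⊛∙∙⊛???
??∘⊞⊛⊚⊛∘???
??∙∘∘∘∘∙???
??⊛∘∘⊛∘∘???
??∘∘∘∘∙∙???
???????????
???????????

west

???????????
???????????
???????????
???∘⊞∙∘⊛⊛??
???∘⊛⊛∙∙⊛??
???∘⊞⊚∘⊛∘??
???∙∘∘∘∘∙??
???⊛∘∘⊛∘∘??
???∘∘∘∘∙∙??
???????????
???????????

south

???????????
???????????
???∘⊞∙∘⊛⊛??
???∘⊛⊛∙∙⊛??
???∘⊞⊛∘⊛∘??
???∙∘⊚∘∘∙??
???⊛∘∘⊛∘∘??
???∘∘∘∘∙∙??
???????????
???????????
???????????

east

???????????
???????????
??∘⊞∙∘⊛⊛???
??∘⊛⊛∙∙⊛???
??∘⊞⊛∘⊛∘???
??∙∘∘⊚∘∙???
??⊛∘∘⊛∘∘???
??∘∘∘∘∙∙???
???????????
???????????
???????????

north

???????????
???????????
???????????
??∘⊞∙∘⊛⊛???
??∘⊛⊛∙∙⊛???
??∘⊞⊛⊚⊛∘???
??∙∘∘∘∘∙???
??⊛∘∘⊛∘∘???
??∘∘∘∘∙∙???
???????????
???????????

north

???????????
???????????
???????????
???≋∙⊛⊛∘???
??∘⊞∙∘⊛⊛???
??∘⊛⊛⊚∙⊛???
??∘⊞⊛∘⊛∘???
??∙∘∘∘∘∙???
??⊛∘∘⊛∘∘???
??∘∘∘∘∙∙???
???????????

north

???????????
???????????
???????????
???∙∘∘∙∘???
???≋∙⊛⊛∘???
??∘⊞∙⊚⊛⊛???
??∘⊛⊛∙∙⊛???
??∘⊞⊛∘⊛∘???
??∙∘∘∘∘∙???
??⊛∘∘⊛∘∘???
??∘∘∘∘∙∙???

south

???????????
???????????
???∙∘∘∙∘???
???≋∙⊛⊛∘???
??∘⊞∙∘⊛⊛???
??∘⊛⊛⊚∙⊛???
??∘⊞⊛∘⊛∘???
??∙∘∘∘∘∙???
??⊛∘∘⊛∘∘???
??∘∘∘∘∙∙???
???????????

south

???????????
???∙∘∘∙∘???
???≋∙⊛⊛∘???
??∘⊞∙∘⊛⊛???
??∘⊛⊛∙∙⊛???
??∘⊞⊛⊚⊛∘???
??∙∘∘∘∘∙???
??⊛∘∘⊛∘∘???
??∘∘∘∘∙∙???
???????????
???????????

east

???????????
??∙∘∘∙∘????
??≋∙⊛⊛∘????
?∘⊞∙∘⊛⊛⊛???
?∘⊛⊛∙∙⊛∘???
?∘⊞⊛∘⊚∘∘???
?∙∘∘∘∘∙≋???
?⊛∘∘⊛∘∘⊛???
?∘∘∘∘∙∙????
???????????
???????????

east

???????????
?∙∘∘∙∘?????
?≋∙⊛⊛∘?????
∘⊞∙∘⊛⊛⊛∘???
∘⊛⊛∙∙⊛∘⊛???
∘⊞⊛∘⊛⊚∘⊛???
∙∘∘∘∘∙≋∘???
⊛∘∘⊛∘∘⊛⊛???
∘∘∘∘∙∙?????
???????????
???????????

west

???????????
??∙∘∘∙∘????
??≋∙⊛⊛∘????
?∘⊞∙∘⊛⊛⊛∘??
?∘⊛⊛∙∙⊛∘⊛??
?∘⊞⊛∘⊚∘∘⊛??
?∙∘∘∘∘∙≋∘??
?⊛∘∘⊛∘∘⊛⊛??
?∘∘∘∘∙∙????
???????????
???????????

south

??∙∘∘∙∘????
??≋∙⊛⊛∘????
?∘⊞∙∘⊛⊛⊛∘??
?∘⊛⊛∙∙⊛∘⊛??
?∘⊞⊛∘⊛∘∘⊛??
?∙∘∘∘⊚∙≋∘??
?⊛∘∘⊛∘∘⊛⊛??
?∘∘∘∘∙∙⊞???
???????????
???????????
???????????

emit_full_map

?∙∘∘∙∘??
?≋∙⊛⊛∘??
∘⊞∙∘⊛⊛⊛∘
∘⊛⊛∙∙⊛∘⊛
∘⊞⊛∘⊛∘∘⊛
∙∘∘∘⊚∙≋∘
⊛∘∘⊛∘∘⊛⊛
∘∘∘∘∙∙⊞?

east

?∙∘∘∙∘?????
?≋∙⊛⊛∘?????
∘⊞∙∘⊛⊛⊛∘???
∘⊛⊛∙∙⊛∘⊛???
∘⊞⊛∘⊛∘∘⊛???
∙∘∘∘∘⊚≋∘???
⊛∘∘⊛∘∘⊛⊛???
∘∘∘∘∙∙⊞∘???
???????????
???????????
???????????

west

??∙∘∘∙∘????
??≋∙⊛⊛∘????
?∘⊞∙∘⊛⊛⊛∘??
?∘⊛⊛∙∙⊛∘⊛??
?∘⊞⊛∘⊛∘∘⊛??
?∙∘∘∘⊚∙≋∘??
?⊛∘∘⊛∘∘⊛⊛??
?∘∘∘∘∙∙⊞∘??
???????????
???????????
???????????

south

??≋∙⊛⊛∘????
?∘⊞∙∘⊛⊛⊛∘??
?∘⊛⊛∙∙⊛∘⊛??
?∘⊞⊛∘⊛∘∘⊛??
?∙∘∘∘∘∙≋∘??
?⊛∘∘⊛⊚∘⊛⊛??
?∘∘∘∘∙∙⊞∘??
???⊞⊛∙∘∘???
???????????
???????????
???????????

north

??∙∘∘∙∘????
??≋∙⊛⊛∘????
?∘⊞∙∘⊛⊛⊛∘??
?∘⊛⊛∙∙⊛∘⊛??
?∘⊞⊛∘⊛∘∘⊛??
?∙∘∘∘⊚∙≋∘??
?⊛∘∘⊛∘∘⊛⊛??
?∘∘∘∘∙∙⊞∘??
???⊞⊛∙∘∘???
???????????
???????????

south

??≋∙⊛⊛∘????
?∘⊞∙∘⊛⊛⊛∘??
?∘⊛⊛∙∙⊛∘⊛??
?∘⊞⊛∘⊛∘∘⊛??
?∙∘∘∘∘∙≋∘??
?⊛∘∘⊛⊚∘⊛⊛??
?∘∘∘∘∙∙⊞∘??
???⊞⊛∙∘∘???
???????????
???????????
???????????

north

??∙∘∘∙∘????
??≋∙⊛⊛∘????
?∘⊞∙∘⊛⊛⊛∘??
?∘⊛⊛∙∙⊛∘⊛??
?∘⊞⊛∘⊛∘∘⊛??
?∙∘∘∘⊚∙≋∘??
?⊛∘∘⊛∘∘⊛⊛??
?∘∘∘∘∙∙⊞∘??
???⊞⊛∙∘∘???
???????????
???????????

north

???????????
??∙∘∘∙∘????
??≋∙⊛⊛∘????
?∘⊞∙∘⊛⊛⊛∘??
?∘⊛⊛∙∙⊛∘⊛??
?∘⊞⊛∘⊚∘∘⊛??
?∙∘∘∘∘∙≋∘??
?⊛∘∘⊛∘∘⊛⊛??
?∘∘∘∘∙∙⊞∘??
???⊞⊛∙∘∘???
???????????


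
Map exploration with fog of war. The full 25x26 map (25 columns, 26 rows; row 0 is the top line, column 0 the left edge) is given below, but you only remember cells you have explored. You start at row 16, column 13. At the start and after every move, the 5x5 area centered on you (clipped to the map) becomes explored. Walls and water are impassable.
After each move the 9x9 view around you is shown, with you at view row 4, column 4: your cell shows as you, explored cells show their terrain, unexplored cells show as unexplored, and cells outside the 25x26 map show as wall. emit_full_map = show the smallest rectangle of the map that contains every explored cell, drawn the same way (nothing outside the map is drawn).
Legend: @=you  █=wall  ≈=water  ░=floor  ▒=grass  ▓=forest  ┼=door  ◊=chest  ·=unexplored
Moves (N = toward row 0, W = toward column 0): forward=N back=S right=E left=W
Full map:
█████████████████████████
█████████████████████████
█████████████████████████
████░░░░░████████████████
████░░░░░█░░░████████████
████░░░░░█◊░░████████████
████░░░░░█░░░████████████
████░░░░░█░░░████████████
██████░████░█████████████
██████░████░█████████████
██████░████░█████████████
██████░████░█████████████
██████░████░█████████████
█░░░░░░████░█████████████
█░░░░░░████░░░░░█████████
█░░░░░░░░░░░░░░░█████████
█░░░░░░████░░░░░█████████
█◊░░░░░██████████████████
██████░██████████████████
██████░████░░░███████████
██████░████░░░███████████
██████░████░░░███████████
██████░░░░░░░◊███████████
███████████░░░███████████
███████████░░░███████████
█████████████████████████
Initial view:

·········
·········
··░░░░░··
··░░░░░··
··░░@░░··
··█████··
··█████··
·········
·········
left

·········
·········
··█░░░░░·
··░░░░░░·
··█░@░░░·
··██████·
··██████·
·········
·········

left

·········
·········
··██░░░░░
··░░░░░░░
··██@░░░░
··███████
··███████
·········
·········

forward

·········
·········
··██░██··
··██░░░░░
··░░@░░░░
··██░░░░░
··███████
··███████
·········

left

·········
·········
··███░██·
··███░░░░
··░░@░░░░
··███░░░░
··███████
···██████
·········

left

·········
·········
··████░██
··████░░░
··░░@░░░░
··████░░░
··███████
····█████
·········

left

·········
·········
··░████░█
··░████░░
··░░@░░░░
··░████░░
··░██████
·····████
·········

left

·········
·········
··░░████░
··░░████░
··░░@░░░░
··░░████░
··░░█████
······███
·········

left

·········
·········
··░░░████
··░░░████
··░░@░░░░
··░░░████
··░░░████
·······██
·········

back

·········
··░░░████
··░░░████
··░░░░░░░
··░░@████
··░░░████
··██░████
·········
·········

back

··░░░████
··░░░████
··░░░░░░░
··░░░████
··░░@████
··██░████
··██░██··
·········
·········

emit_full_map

░░░████░██··
░░░████░░░░░
░░░░░░░░░░░░
░░░████░░░░░
░░@█████████
██░█████████
██░██·······

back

··░░░████
··░░░░░░░
··░░░████
··░░░████
··██@████
··██░██··
··██░██··
·········
·········

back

··░░░░░░░
··░░░████
··░░░████
··██░████
··██@██··
··██░██··
··██░██··
·········
·········

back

··░░░████
··░░░████
··██░████
··██░██··
··██@██··
··██░██··
··██░░░··
·········
·········

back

··░░░████
··██░████
··██░██··
··██░██··
··██@██··
··██░░░··
··█████··
·········
·········

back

··██░████
··██░██··
··██░██··
··██░██··
··██@░░··
··█████··
··█████··
·········
█████████

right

·██░█████
·██░██···
·██░███··
·██░███··
·██░@░░··
·██████··
·██████··
·········
█████████

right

██░██████
██░██····
██░████··
██░████··
██░░@░░··
███████··
███████··
·········
█████████

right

█░███████
█░██·····
█░████░··
█░████░··
█░░░@░░··
██████░··
██████░··
·········
█████████

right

░████████
░██······
░████░░··
░████░░··
░░░░@░░··
█████░░··
█████░░··
·········
█████████

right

█████████
██·······
████░░░··
████░░░··
░░░░@░◊··
████░░░··
████░░░··
·········
█████████

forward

█████████
█████████
████░░░··
████░░░··
████@░░··
░░░░░░◊··
████░░░··
████░░░··
·········

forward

████░░░░░
█████████
█████████
████░░░··
████@░░··
████░░░··
░░░░░░◊··
████░░░··
████░░░··

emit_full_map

░░░████░██··
░░░████░░░░░
░░░░░░░░░░░░
░░░████░░░░░
░░░█████████
██░█████████
██░████░░░··
██░████@░░··
██░████░░░··
██░░░░░░░◊··
███████░░░··
███████░░░··
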